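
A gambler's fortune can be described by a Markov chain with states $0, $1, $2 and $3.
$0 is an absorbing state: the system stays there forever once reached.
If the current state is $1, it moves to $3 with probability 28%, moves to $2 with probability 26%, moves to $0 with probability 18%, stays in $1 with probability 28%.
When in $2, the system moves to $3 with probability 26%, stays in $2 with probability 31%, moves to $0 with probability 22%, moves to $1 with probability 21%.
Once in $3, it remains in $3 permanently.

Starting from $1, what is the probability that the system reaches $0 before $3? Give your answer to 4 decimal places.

Let h(s) be the probability of absorption at $0 starting from transient state s. Then h($0) = 1 and h($3) = 0. By first-step analysis:
h($1) = 0.18·1 + 0.28·h($1) + 0.26·h($2) + 0.28·0
h($2) = 0.22·1 + 0.21·h($1) + 0.31·h($2) + 0.26·0
Solving: h($1) = 0.4102, h($2) = 0.4437.
Starting from $1, the probability is 0.4102.

0.4102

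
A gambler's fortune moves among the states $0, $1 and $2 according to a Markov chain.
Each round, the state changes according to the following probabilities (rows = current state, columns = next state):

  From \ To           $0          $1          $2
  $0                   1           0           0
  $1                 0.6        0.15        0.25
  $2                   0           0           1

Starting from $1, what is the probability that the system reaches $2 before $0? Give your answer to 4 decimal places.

Let h(s) be the probability of absorption at $2 starting from transient state s. Then h($2) = 1 and h($0) = 0. By first-step analysis:
h($1) = 0.6·0 + 0.15·h($1) + 0.25·1
Solving: h($1) = 0.2941.
Starting from $1, the probability is 0.2941.

0.2941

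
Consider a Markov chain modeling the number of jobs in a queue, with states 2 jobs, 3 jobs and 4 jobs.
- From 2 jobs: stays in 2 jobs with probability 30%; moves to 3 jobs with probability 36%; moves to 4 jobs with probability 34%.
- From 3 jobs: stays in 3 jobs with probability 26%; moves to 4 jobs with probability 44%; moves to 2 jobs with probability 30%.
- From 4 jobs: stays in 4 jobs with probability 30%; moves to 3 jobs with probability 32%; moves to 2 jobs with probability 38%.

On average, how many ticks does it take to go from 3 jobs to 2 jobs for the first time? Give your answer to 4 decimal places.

Let t(s) be the expected number of ticks to first reach 2 jobs from state s, with t(2 jobs) = 0. Conditioning on the first tick:
t(3 jobs) = 1 + 0.26·t(3 jobs) + 0.44·t(4 jobs)
t(4 jobs) = 1 + 0.32·t(3 jobs) + 0.3·t(4 jobs)
Solving: t(3 jobs) = 3.0223, t(4 jobs) = 2.8102.
Expected ticks from 3 jobs to 2 jobs: 3.0223.

3.0223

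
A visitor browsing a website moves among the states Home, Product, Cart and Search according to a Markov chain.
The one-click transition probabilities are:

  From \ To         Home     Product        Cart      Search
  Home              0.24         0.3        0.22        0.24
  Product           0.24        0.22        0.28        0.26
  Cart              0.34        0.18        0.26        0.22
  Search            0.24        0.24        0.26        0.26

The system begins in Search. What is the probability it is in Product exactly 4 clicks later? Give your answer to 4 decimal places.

0.2360

Propagate the distribution vector 4 clicks from Search.
After 0 clicks: (0.0000, 0.0000, 0.0000, 1.0000)
After 1 click: (0.2400, 0.2400, 0.2600, 0.2600)
After 2 clicks: (0.2660, 0.2340, 0.2552, 0.2448)
After 3 clicks: (0.2655, 0.2360, 0.2540, 0.2445)
After 4 clicks: (0.2654, 0.2360, 0.2541, 0.2445)
P(in Product after 4 clicks) = 0.2360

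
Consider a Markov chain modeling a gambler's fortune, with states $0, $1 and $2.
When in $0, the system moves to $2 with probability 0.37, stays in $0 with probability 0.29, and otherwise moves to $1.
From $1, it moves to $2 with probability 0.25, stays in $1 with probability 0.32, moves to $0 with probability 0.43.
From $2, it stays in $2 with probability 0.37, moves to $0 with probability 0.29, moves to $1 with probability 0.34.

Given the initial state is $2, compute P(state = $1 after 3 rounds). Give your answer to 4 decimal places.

0.3333

Propagate the distribution vector 3 rounds from $2.
After 0 rounds: (0.0000, 0.0000, 1.0000)
After 1 round: (0.2900, 0.3400, 0.3700)
After 2 rounds: (0.3376, 0.3332, 0.3292)
After 3 rounds: (0.3366, 0.3333, 0.3300)
P(in $1 after 3 rounds) = 0.3333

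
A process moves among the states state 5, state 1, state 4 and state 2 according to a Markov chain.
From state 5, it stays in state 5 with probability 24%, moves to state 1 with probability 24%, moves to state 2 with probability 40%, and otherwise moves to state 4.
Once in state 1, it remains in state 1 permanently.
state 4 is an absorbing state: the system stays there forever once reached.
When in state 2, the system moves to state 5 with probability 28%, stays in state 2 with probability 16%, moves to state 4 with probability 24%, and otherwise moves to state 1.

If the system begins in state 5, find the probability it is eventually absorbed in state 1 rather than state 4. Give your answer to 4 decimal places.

Let h(s) be the probability of absorption at state 1 starting from transient state s. Then h(state 1) = 1 and h(state 4) = 0. By first-step analysis:
h(state 5) = 0.24·h(state 5) + 0.24·1 + 0.12·0 + 0.4·h(state 2)
h(state 2) = 0.28·h(state 5) + 0.32·1 + 0.24·0 + 0.16·h(state 2)
Solving: h(state 5) = 0.6261, h(state 2) = 0.5897.
Starting from state 5, the probability is 0.6261.

0.6261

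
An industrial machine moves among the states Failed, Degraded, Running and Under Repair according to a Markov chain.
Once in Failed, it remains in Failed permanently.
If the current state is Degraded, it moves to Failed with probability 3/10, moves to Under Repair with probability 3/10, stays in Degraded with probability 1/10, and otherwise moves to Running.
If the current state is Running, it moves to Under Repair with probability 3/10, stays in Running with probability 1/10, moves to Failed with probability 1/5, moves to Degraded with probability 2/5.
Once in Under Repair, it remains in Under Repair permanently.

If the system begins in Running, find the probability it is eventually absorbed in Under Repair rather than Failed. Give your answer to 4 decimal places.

0.5652

Let h(s) be the probability of absorption at Under Repair starting from transient state s. Then h(Under Repair) = 1 and h(Failed) = 0. By first-step analysis:
h(Degraded) = 0.3·0 + 0.1·h(Degraded) + 0.3·h(Running) + 0.3·1
h(Running) = 0.2·0 + 0.4·h(Degraded) + 0.1·h(Running) + 0.3·1
Solving: h(Degraded) = 0.5217, h(Running) = 0.5652.
Starting from Running, the probability is 0.5652.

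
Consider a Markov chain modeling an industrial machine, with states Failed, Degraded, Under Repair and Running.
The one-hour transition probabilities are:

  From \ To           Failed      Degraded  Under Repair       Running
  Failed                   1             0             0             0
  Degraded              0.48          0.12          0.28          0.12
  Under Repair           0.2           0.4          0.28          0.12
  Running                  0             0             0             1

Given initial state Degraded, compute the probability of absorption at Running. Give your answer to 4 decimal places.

Let h(s) be the probability of absorption at Running starting from transient state s. Then h(Running) = 1 and h(Failed) = 0. By first-step analysis:
h(Degraded) = 0.48·0 + 0.12·h(Degraded) + 0.28·h(Under Repair) + 0.12·1
h(Under Repair) = 0.2·0 + 0.4·h(Degraded) + 0.28·h(Under Repair) + 0.12·1
Solving: h(Degraded) = 0.2301, h(Under Repair) = 0.2945.
Starting from Degraded, the probability is 0.2301.

0.2301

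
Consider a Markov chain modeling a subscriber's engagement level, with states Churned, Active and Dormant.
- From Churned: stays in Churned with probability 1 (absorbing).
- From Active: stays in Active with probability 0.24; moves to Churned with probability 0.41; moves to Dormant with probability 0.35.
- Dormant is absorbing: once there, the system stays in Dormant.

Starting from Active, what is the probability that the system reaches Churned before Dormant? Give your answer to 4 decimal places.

Let h(s) be the probability of absorption at Churned starting from transient state s. Then h(Churned) = 1 and h(Dormant) = 0. By first-step analysis:
h(Active) = 0.41·1 + 0.24·h(Active) + 0.35·0
Solving: h(Active) = 0.5395.
Starting from Active, the probability is 0.5395.

0.5395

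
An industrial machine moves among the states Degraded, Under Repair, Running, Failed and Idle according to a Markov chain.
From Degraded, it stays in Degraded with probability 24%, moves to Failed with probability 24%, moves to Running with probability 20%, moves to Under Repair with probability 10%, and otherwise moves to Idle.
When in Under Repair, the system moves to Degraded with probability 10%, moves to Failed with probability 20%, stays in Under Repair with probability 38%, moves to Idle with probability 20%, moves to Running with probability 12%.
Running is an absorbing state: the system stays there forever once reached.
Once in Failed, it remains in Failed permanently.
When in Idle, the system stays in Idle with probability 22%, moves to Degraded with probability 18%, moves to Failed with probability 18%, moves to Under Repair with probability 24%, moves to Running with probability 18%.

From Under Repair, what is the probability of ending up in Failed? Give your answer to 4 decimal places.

0.5842

Let h(s) be the probability of absorption at Failed starting from transient state s. Then h(Failed) = 1 and h(Running) = 0. By first-step analysis:
h(Degraded) = 0.24·h(Degraded) + 0.1·h(Under Repair) + 0.2·0 + 0.24·1 + 0.22·h(Idle)
h(Under Repair) = 0.1·h(Degraded) + 0.38·h(Under Repair) + 0.12·0 + 0.2·1 + 0.2·h(Idle)
h(Idle) = 0.18·h(Degraded) + 0.24·h(Under Repair) + 0.18·0 + 0.18·1 + 0.22·h(Idle)
Solving: h(Degraded) = 0.5481, h(Under Repair) = 0.5842, h(Idle) = 0.5370.
Starting from Under Repair, the probability is 0.5842.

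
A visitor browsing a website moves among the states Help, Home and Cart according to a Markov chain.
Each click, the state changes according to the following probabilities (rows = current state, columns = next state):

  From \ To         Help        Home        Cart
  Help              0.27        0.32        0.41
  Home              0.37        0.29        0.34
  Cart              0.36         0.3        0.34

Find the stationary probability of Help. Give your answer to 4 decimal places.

Let the stationary distribution be π with π = πP and π_1 + π_2 + π_3 = 1.
π_1 = 0.27·π_1 + 0.37·π_2 + 0.36·π_3
π_2 = 0.32·π_1 + 0.29·π_2 + 0.3·π_3
Solving with the normalization constraint gives π = (0.3331, 0.3036, 0.3633).
So the stationary probability of Help is 0.3331.

0.3331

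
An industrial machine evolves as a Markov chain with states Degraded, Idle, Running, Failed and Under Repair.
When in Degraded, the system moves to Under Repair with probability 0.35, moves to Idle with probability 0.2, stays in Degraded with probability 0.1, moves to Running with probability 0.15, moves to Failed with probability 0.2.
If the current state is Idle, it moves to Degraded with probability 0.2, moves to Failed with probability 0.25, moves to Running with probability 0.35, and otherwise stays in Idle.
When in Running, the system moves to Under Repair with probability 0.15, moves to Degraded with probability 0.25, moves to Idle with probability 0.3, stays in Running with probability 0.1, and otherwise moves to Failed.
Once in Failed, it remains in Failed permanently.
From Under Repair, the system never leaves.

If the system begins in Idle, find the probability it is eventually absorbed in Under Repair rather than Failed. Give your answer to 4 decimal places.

0.3153

Let h(s) be the probability of absorption at Under Repair starting from transient state s. Then h(Under Repair) = 1 and h(Failed) = 0. By first-step analysis:
h(Degraded) = 0.1·h(Degraded) + 0.2·h(Idle) + 0.15·h(Running) + 0.2·0 + 0.35·1
h(Idle) = 0.2·h(Degraded) + 0.2·h(Idle) + 0.35·h(Running) + 0.25·0
h(Running) = 0.25·h(Degraded) + 0.3·h(Idle) + 0.1·h(Running) + 0.2·0 + 0.15·1
Solving: h(Degraded) = 0.5287, h(Idle) = 0.3153, h(Running) = 0.4187.
Starting from Idle, the probability is 0.3153.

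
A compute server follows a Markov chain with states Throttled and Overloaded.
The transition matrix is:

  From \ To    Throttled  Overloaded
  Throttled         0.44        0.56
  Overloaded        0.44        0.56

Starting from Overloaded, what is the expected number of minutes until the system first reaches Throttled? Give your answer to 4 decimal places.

2.2727

Let t(s) be the expected number of minutes to first reach Throttled from state s, with t(Throttled) = 0. Conditioning on the first minute:
t(Overloaded) = 1 + 0.56·t(Overloaded)
Solving: t(Overloaded) = 2.2727.
Expected minutes from Overloaded to Throttled: 2.2727.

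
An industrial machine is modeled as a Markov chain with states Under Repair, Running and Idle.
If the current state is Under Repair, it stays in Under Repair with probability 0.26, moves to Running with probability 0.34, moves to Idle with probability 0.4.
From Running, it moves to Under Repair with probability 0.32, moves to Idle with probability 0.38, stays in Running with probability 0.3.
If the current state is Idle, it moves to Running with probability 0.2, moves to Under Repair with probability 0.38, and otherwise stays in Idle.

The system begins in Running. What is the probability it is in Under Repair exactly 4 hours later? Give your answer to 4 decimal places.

0.3247

Propagate the distribution vector 4 hours from Running.
After 0 hours: (0.0000, 1.0000, 0.0000)
After 1 hour: (0.3200, 0.3000, 0.3800)
After 2 hours: (0.3236, 0.2748, 0.4016)
After 3 hours: (0.3247, 0.2728, 0.4025)
After 4 hours: (0.3247, 0.2727, 0.4026)
P(in Under Repair after 4 hours) = 0.3247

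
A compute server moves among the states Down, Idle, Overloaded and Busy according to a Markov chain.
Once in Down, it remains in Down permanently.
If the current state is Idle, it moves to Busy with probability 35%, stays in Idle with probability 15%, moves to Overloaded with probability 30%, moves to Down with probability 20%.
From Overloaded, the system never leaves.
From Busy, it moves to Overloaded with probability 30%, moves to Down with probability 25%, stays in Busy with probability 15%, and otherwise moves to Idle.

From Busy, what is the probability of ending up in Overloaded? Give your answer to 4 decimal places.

Let h(s) be the probability of absorption at Overloaded starting from transient state s. Then h(Overloaded) = 1 and h(Down) = 0. By first-step analysis:
h(Idle) = 0.2·0 + 0.15·h(Idle) + 0.3·1 + 0.35·h(Busy)
h(Busy) = 0.25·0 + 0.3·h(Idle) + 0.3·1 + 0.15·h(Busy)
Solving: h(Idle) = 0.5830, h(Busy) = 0.5587.
Starting from Busy, the probability is 0.5587.

0.5587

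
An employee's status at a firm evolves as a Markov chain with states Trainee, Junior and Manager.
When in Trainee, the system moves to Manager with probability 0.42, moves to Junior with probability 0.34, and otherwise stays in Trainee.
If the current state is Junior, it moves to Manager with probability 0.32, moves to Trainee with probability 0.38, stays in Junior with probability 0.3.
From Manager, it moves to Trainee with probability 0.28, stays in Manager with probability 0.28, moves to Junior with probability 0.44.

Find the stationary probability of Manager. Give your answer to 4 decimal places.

Let the stationary distribution be π with π = πP and π_1 + π_2 + π_3 = 1.
π_1 = 0.24·π_1 + 0.38·π_2 + 0.28·π_3
π_2 = 0.34·π_1 + 0.3·π_2 + 0.44·π_3
Solving with the normalization constraint gives π = (0.3038, 0.3593, 0.3369).
So the stationary probability of Manager is 0.3369.

0.3369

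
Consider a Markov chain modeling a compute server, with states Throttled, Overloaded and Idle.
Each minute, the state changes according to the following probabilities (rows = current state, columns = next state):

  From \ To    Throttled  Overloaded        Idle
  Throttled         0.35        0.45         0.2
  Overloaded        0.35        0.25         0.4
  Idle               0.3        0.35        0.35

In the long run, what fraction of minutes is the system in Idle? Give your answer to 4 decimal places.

Let the stationary distribution be π with π = πP and π_1 + π_2 + π_3 = 1.
π_1 = 0.35·π_1 + 0.35·π_2 + 0.3·π_3
π_2 = 0.45·π_1 + 0.25·π_2 + 0.35·π_3
Solving with the normalization constraint gives π = (0.3341, 0.3486, 0.3173).
So the stationary probability of Idle is 0.3173.

0.3173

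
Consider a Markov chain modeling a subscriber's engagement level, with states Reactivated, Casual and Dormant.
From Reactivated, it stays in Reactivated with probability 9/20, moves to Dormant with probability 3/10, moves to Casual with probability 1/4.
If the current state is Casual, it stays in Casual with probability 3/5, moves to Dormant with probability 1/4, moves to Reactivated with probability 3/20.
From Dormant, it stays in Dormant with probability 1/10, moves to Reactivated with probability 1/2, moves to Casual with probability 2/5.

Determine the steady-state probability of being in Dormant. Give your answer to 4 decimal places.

Let the stationary distribution be π with π = πP and π_1 + π_2 + π_3 = 1.
π_1 = 0.45·π_1 + 0.15·π_2 + 0.5·π_3
π_2 = 0.25·π_1 + 0.6·π_2 + 0.4·π_3
Solving with the normalization constraint gives π = (0.3302, 0.4381, 0.2317).
So the stationary probability of Dormant is 0.2317.

0.2317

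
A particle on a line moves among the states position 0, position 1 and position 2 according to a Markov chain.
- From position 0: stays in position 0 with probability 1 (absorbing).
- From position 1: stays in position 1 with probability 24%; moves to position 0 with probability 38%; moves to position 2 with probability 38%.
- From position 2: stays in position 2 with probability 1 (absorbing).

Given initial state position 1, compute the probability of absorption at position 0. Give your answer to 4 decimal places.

0.5000

Let h(s) be the probability of absorption at position 0 starting from transient state s. Then h(position 0) = 1 and h(position 2) = 0. By first-step analysis:
h(position 1) = 0.38·1 + 0.24·h(position 1) + 0.38·0
Solving: h(position 1) = 0.5000.
Starting from position 1, the probability is 0.5000.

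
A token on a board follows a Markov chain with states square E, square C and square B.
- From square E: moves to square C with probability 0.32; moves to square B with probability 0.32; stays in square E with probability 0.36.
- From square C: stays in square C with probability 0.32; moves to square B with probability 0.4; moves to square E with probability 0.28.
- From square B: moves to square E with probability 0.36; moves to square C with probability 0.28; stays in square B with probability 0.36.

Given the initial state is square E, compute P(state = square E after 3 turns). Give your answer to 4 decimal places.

0.3354

Propagate the distribution vector 3 turns from square E.
After 0 turns: (1.0000, 0.0000, 0.0000)
After 1 turn: (0.3600, 0.3200, 0.3200)
After 2 turns: (0.3344, 0.3072, 0.3584)
After 3 turns: (0.3354, 0.3057, 0.3589)
P(in square E after 3 turns) = 0.3354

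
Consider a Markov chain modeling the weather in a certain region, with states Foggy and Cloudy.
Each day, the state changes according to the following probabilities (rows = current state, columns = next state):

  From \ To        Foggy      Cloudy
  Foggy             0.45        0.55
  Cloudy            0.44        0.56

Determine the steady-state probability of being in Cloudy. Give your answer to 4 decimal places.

0.5556

Let the stationary distribution be π with π = πP and π_1 + π_2 = 1.
π_1 = 0.45·π_1 + 0.44·π_2
Solving with the normalization constraint gives π = (0.4444, 0.5556).
So the stationary probability of Cloudy is 0.5556.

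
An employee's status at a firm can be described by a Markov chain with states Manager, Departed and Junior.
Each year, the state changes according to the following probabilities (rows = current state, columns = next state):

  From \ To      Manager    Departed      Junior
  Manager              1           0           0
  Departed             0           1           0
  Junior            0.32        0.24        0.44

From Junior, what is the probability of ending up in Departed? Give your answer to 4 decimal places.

0.4286

Let h(s) be the probability of absorption at Departed starting from transient state s. Then h(Departed) = 1 and h(Manager) = 0. By first-step analysis:
h(Junior) = 0.32·0 + 0.24·1 + 0.44·h(Junior)
Solving: h(Junior) = 0.4286.
Starting from Junior, the probability is 0.4286.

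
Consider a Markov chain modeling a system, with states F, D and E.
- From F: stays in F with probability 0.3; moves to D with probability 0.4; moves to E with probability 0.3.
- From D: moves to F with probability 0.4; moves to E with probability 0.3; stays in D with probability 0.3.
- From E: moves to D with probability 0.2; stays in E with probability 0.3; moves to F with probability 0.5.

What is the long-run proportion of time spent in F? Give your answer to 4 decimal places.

Let the stationary distribution be π with π = πP and π_1 + π_2 + π_3 = 1.
π_1 = 0.3·π_1 + 0.4·π_2 + 0.5·π_3
π_2 = 0.4·π_1 + 0.3·π_2 + 0.2·π_3
Solving with the normalization constraint gives π = (0.3909, 0.3091, 0.3000).
So the stationary probability of F is 0.3909.

0.3909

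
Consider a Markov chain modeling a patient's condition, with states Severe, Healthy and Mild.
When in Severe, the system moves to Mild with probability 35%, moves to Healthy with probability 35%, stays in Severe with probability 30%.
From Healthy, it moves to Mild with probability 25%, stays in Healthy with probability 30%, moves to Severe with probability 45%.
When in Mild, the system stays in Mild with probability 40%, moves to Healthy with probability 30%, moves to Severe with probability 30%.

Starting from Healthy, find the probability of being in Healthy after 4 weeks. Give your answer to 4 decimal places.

Propagate the distribution vector 4 weeks from Healthy.
After 0 weeks: (0.0000, 1.0000, 0.0000)
After 1 week: (0.4500, 0.3000, 0.2500)
After 2 weeks: (0.3450, 0.3225, 0.3325)
After 3 weeks: (0.3484, 0.3173, 0.3344)
After 4 weeks: (0.3476, 0.3174, 0.3350)
P(in Healthy after 4 weeks) = 0.3174

0.3174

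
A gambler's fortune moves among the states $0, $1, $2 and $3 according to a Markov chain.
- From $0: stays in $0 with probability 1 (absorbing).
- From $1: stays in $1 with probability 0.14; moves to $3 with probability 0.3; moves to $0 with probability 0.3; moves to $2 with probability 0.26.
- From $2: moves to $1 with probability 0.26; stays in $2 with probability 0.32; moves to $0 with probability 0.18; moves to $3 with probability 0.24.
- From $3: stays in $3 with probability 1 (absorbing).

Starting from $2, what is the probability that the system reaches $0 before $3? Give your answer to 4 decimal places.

Let h(s) be the probability of absorption at $0 starting from transient state s. Then h($0) = 1 and h($3) = 0. By first-step analysis:
h($1) = 0.3·1 + 0.14·h($1) + 0.26·h($2) + 0.3·0
h($2) = 0.18·1 + 0.26·h($1) + 0.32·h($2) + 0.24·0
Solving: h($1) = 0.4849, h($2) = 0.4501.
Starting from $2, the probability is 0.4501.

0.4501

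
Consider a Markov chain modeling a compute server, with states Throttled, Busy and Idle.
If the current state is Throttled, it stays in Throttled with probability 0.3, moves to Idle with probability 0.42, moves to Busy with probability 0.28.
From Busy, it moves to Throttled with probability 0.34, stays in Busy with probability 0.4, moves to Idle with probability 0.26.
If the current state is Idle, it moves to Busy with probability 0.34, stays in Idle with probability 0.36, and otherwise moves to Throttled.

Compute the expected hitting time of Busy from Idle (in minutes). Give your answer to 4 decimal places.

Let t(s) be the expected number of minutes to first reach Busy from state s, with t(Busy) = 0. Conditioning on the first minute:
t(Throttled) = 1 + 0.3·t(Throttled) + 0.42·t(Idle)
t(Idle) = 1 + 0.3·t(Throttled) + 0.36·t(Idle)
Solving: t(Throttled) = 3.2919, t(Idle) = 3.1056.
Expected minutes from Idle to Busy: 3.1056.

3.1056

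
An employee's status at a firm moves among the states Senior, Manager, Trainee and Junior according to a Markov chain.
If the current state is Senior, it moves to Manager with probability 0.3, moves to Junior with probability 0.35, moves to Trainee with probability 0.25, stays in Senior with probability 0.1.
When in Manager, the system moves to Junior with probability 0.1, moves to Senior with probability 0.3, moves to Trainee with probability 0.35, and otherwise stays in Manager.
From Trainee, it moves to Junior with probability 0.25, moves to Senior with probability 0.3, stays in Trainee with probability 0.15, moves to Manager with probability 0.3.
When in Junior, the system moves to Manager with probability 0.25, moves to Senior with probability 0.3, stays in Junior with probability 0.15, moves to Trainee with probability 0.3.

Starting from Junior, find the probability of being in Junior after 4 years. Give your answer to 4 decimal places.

Propagate the distribution vector 4 years from Junior.
After 0 years: (0.0000, 0.0000, 0.0000, 1.0000)
After 1 year: (0.3000, 0.2500, 0.3000, 0.1500)
After 2 years: (0.2400, 0.2800, 0.2525, 0.2275)
After 3 years: (0.2520, 0.2746, 0.2641, 0.2093)
After 4 years: (0.2496, 0.2758, 0.2615, 0.2131)
P(in Junior after 4 years) = 0.2131

0.2131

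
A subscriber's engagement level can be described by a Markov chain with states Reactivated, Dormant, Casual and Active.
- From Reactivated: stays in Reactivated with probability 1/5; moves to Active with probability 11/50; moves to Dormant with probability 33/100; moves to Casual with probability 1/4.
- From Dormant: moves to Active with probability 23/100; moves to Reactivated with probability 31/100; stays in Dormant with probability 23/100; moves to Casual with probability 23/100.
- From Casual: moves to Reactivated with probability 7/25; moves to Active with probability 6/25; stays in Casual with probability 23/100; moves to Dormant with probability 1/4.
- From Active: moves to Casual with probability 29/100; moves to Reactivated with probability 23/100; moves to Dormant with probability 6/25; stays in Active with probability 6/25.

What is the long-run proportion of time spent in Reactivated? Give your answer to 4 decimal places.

0.2558

Let the stationary distribution be π with π = πP and π_1 + π_2 + π_3 + π_4 = 1.
π_1 = 0.2·π_1 + 0.31·π_2 + 0.28·π_3 + 0.23·π_4
π_2 = 0.33·π_1 + 0.23·π_2 + 0.25·π_3 + 0.24·π_4
π_3 = 0.25·π_1 + 0.23·π_2 + 0.23·π_3 + 0.29·π_4
Solving with the normalization constraint gives π = (0.2558, 0.2629, 0.2491, 0.2323).
So the stationary probability of Reactivated is 0.2558.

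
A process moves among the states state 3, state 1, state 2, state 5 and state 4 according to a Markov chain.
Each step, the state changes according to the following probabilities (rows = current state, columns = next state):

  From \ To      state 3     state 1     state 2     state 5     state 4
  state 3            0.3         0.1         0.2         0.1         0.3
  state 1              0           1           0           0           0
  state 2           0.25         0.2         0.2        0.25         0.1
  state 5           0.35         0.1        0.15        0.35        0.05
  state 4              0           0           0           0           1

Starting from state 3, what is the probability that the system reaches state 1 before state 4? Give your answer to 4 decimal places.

Let h(s) be the probability of absorption at state 1 starting from transient state s. Then h(state 1) = 1 and h(state 4) = 0. By first-step analysis:
h(state 3) = 0.3·h(state 3) + 0.1·1 + 0.2·h(state 2) + 0.1·h(state 5) + 0.3·0
h(state 2) = 0.25·h(state 3) + 0.2·1 + 0.2·h(state 2) + 0.25·h(state 5) + 0.1·0
h(state 5) = 0.35·h(state 3) + 0.1·1 + 0.15·h(state 2) + 0.35·h(state 5) + 0.05·0
Solving: h(state 3) = 0.3525, h(state 2) = 0.5039, h(state 5) = 0.4600.
Starting from state 3, the probability is 0.3525.

0.3525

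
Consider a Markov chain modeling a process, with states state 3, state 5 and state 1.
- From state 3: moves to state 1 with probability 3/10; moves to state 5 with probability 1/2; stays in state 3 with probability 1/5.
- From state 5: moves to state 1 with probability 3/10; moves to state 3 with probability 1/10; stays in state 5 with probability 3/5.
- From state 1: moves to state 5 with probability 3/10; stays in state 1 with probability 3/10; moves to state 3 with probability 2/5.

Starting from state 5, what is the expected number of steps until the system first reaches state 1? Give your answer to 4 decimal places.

3.3333

Let t(s) be the expected number of steps to first reach state 1 from state s, with t(state 1) = 0. Conditioning on the first step:
t(state 3) = 1 + 0.2·t(state 3) + 0.5·t(state 5)
t(state 5) = 1 + 0.1·t(state 3) + 0.6·t(state 5)
Solving: t(state 3) = 3.3333, t(state 5) = 3.3333.
Expected steps from state 5 to state 1: 3.3333.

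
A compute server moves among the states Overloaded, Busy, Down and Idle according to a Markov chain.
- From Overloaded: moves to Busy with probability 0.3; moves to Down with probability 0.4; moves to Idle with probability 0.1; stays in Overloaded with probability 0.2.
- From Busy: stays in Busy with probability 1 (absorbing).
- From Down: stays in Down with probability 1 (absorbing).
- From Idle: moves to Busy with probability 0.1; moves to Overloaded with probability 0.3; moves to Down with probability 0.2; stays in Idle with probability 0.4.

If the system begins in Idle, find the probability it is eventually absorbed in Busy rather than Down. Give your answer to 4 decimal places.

0.3778

Let h(s) be the probability of absorption at Busy starting from transient state s. Then h(Busy) = 1 and h(Down) = 0. By first-step analysis:
h(Overloaded) = 0.2·h(Overloaded) + 0.3·1 + 0.4·0 + 0.1·h(Idle)
h(Idle) = 0.3·h(Overloaded) + 0.1·1 + 0.2·0 + 0.4·h(Idle)
Solving: h(Overloaded) = 0.4222, h(Idle) = 0.3778.
Starting from Idle, the probability is 0.3778.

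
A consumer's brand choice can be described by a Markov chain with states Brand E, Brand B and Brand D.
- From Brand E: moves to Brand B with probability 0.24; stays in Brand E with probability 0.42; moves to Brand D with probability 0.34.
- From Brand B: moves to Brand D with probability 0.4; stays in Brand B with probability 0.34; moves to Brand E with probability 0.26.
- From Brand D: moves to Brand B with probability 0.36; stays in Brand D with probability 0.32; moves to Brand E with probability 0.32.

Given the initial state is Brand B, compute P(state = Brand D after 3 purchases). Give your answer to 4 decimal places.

Propagate the distribution vector 3 purchases from Brand B.
After 0 purchases: (0.0000, 1.0000, 0.0000)
After 1 purchase: (0.2600, 0.3400, 0.4000)
After 2 purchases: (0.3256, 0.3220, 0.3524)
After 3 purchases: (0.3332, 0.3145, 0.3523)
P(in Brand D after 3 purchases) = 0.3523

0.3523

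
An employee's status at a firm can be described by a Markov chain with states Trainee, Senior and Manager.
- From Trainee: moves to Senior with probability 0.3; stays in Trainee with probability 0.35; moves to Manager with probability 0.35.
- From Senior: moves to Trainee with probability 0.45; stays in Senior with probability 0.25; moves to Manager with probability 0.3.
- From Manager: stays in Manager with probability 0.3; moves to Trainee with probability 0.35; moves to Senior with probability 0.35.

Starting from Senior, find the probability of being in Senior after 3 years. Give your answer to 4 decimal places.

0.3010

Propagate the distribution vector 3 years from Senior.
After 0 years: (0.0000, 1.0000, 0.0000)
After 1 year: (0.4500, 0.2500, 0.3000)
After 2 years: (0.3750, 0.3025, 0.3225)
After 3 years: (0.3803, 0.3010, 0.3188)
P(in Senior after 3 years) = 0.3010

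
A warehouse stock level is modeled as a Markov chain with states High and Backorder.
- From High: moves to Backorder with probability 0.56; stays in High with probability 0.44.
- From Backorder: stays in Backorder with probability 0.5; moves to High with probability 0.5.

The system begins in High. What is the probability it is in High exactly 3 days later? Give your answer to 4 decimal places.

0.4716

Propagate the distribution vector 3 days from High.
After 0 days: (1.0000, 0.0000)
After 1 day: (0.4400, 0.5600)
After 2 days: (0.4736, 0.5264)
After 3 days: (0.4716, 0.5284)
P(in High after 3 days) = 0.4716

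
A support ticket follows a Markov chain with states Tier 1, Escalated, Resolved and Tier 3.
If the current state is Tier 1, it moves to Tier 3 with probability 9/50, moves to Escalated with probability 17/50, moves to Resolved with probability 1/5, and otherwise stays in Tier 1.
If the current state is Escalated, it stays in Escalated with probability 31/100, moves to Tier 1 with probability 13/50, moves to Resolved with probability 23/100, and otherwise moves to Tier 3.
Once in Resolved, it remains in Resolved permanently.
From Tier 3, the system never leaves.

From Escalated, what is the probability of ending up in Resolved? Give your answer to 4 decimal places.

0.5328

Let h(s) be the probability of absorption at Resolved starting from transient state s. Then h(Resolved) = 1 and h(Tier 3) = 0. By first-step analysis:
h(Tier 1) = 0.28·h(Tier 1) + 0.34·h(Escalated) + 0.2·1 + 0.18·0
h(Escalated) = 0.26·h(Tier 1) + 0.31·h(Escalated) + 0.23·1 + 0.2·0
Solving: h(Tier 1) = 0.5294, h(Escalated) = 0.5328.
Starting from Escalated, the probability is 0.5328.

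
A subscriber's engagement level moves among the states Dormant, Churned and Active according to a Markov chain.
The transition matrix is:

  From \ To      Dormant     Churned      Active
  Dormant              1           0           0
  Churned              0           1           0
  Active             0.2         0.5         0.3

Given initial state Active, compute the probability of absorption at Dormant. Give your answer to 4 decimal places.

0.2857

Let h(s) be the probability of absorption at Dormant starting from transient state s. Then h(Dormant) = 1 and h(Churned) = 0. By first-step analysis:
h(Active) = 0.2·1 + 0.5·0 + 0.3·h(Active)
Solving: h(Active) = 0.2857.
Starting from Active, the probability is 0.2857.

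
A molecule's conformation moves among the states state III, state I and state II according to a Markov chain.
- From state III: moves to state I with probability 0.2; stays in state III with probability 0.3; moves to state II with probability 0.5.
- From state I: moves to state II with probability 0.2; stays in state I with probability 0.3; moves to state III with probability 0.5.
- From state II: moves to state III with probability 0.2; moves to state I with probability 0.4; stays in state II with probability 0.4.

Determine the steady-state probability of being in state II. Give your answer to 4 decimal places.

0.3714

Let the stationary distribution be π with π = πP and π_1 + π_2 + π_3 = 1.
π_1 = 0.3·π_1 + 0.5·π_2 + 0.2·π_3
π_2 = 0.2·π_1 + 0.3·π_2 + 0.4·π_3
Solving with the normalization constraint gives π = (0.3238, 0.3048, 0.3714).
So the stationary probability of state II is 0.3714.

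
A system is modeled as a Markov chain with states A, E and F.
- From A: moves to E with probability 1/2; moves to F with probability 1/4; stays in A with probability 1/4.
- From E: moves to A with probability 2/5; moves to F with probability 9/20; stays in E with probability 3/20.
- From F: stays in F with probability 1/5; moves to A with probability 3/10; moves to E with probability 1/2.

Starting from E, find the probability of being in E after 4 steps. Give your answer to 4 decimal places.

0.3798

Propagate the distribution vector 4 steps from E.
After 0 steps: (0.0000, 1.0000, 0.0000)
After 1 step: (0.4000, 0.1500, 0.4500)
After 2 steps: (0.2950, 0.4475, 0.2575)
After 3 steps: (0.3300, 0.3434, 0.3266)
After 4 steps: (0.3178, 0.3798, 0.3023)
P(in E after 4 steps) = 0.3798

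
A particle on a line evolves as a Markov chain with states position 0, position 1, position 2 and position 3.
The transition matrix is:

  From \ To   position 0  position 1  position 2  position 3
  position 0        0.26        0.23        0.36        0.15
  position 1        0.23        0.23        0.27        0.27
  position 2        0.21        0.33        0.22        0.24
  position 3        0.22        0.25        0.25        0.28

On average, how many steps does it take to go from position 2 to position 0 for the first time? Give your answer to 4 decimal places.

4.5827

Let t(s) be the expected number of steps to first reach position 0 from state s, with t(position 0) = 0. Conditioning on the first step:
t(position 1) = 1 + 0.23·t(position 1) + 0.27·t(position 2) + 0.27·t(position 3)
t(position 2) = 1 + 0.33·t(position 1) + 0.22·t(position 2) + 0.24·t(position 3)
t(position 3) = 1 + 0.25·t(position 1) + 0.25·t(position 2) + 0.28·t(position 3)
Solving: t(position 1) = 4.4983, t(position 2) = 4.5827, t(position 3) = 4.5420.
Expected steps from position 2 to position 0: 4.5827.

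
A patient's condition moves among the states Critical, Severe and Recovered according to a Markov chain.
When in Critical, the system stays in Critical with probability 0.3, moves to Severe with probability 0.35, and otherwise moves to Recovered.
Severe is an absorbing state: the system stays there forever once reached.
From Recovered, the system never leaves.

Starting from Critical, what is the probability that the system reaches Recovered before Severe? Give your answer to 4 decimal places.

0.5000

Let h(s) be the probability of absorption at Recovered starting from transient state s. Then h(Recovered) = 1 and h(Severe) = 0. By first-step analysis:
h(Critical) = 0.3·h(Critical) + 0.35·0 + 0.35·1
Solving: h(Critical) = 0.5000.
Starting from Critical, the probability is 0.5000.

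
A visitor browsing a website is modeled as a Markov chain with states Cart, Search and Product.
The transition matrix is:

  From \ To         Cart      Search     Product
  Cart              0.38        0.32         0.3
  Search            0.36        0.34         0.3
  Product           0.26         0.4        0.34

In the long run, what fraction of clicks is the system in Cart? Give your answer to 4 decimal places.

Let the stationary distribution be π with π = πP and π_1 + π_2 + π_3 = 1.
π_1 = 0.38·π_1 + 0.36·π_2 + 0.26·π_3
π_2 = 0.32·π_1 + 0.34·π_2 + 0.4·π_3
Solving with the normalization constraint gives π = (0.3355, 0.3520, 0.3125).
So the stationary probability of Cart is 0.3355.

0.3355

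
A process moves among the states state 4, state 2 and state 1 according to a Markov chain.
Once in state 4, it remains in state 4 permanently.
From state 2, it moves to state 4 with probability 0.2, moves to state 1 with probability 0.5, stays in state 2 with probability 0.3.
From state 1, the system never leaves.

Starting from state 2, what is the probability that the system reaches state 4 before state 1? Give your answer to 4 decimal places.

0.2857

Let h(s) be the probability of absorption at state 4 starting from transient state s. Then h(state 4) = 1 and h(state 1) = 0. By first-step analysis:
h(state 2) = 0.2·1 + 0.3·h(state 2) + 0.5·0
Solving: h(state 2) = 0.2857.
Starting from state 2, the probability is 0.2857.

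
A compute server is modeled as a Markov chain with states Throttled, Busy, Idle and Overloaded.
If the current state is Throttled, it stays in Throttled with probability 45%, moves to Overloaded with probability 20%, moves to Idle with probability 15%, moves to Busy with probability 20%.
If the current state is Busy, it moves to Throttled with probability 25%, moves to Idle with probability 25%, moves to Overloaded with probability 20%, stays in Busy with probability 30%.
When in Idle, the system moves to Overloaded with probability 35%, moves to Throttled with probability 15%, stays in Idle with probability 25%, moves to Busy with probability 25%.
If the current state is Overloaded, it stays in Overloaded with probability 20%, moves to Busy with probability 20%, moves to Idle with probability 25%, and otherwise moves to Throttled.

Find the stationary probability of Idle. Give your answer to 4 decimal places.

Let the stationary distribution be π with π = πP and π_1 + π_2 + π_3 + π_4 = 1.
π_1 = 0.45·π_1 + 0.25·π_2 + 0.15·π_3 + 0.35·π_4
π_2 = 0.2·π_1 + 0.3·π_2 + 0.25·π_3 + 0.2·π_4
π_3 = 0.15·π_1 + 0.25·π_2 + 0.25·π_3 + 0.25·π_4
Solving with the normalization constraint gives π = (0.3143, 0.2344, 0.2186, 0.2328).
So the stationary probability of Idle is 0.2186.

0.2186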